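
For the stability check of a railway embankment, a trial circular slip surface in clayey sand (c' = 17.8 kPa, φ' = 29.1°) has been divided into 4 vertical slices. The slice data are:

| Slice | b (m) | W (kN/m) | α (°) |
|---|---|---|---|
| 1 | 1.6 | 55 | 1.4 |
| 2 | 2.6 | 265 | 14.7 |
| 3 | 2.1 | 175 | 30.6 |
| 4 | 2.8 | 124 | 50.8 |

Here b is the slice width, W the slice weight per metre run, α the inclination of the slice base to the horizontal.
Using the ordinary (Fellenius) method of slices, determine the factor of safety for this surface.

Ordinary method of slices: FS = Σ[c'·Δl_i + (W_i cosα_i)·tanφ'] / Σ W_i sinα_i, with Δl_i = b_i / cosα_i.
Slice 1: Δl = 1.6/cos1.4° = 1.600 m; N'_1 = 55·cos1.4° = 55.0; c'Δl = 28.49; W sinα = 1.3
Slice 2: Δl = 2.6/cos14.7° = 2.688 m; N'_2 = 265·cos14.7° = 256.3; c'Δl = 47.85; W sinα = 67.2
Slice 3: Δl = 2.1/cos30.6° = 2.440 m; N'_3 = 175·cos30.6° = 150.6; c'Δl = 43.43; W sinα = 89.1
Slice 4: Δl = 2.8/cos50.8° = 4.430 m; N'_4 = 124·cos50.8° = 78.4; c'Δl = 78.86; W sinα = 96.1
Σc'Δl = 198.6 kN/m; ΣN' = 540.3 kN/m; ΣW sinα = 253.8 kN/m
Resisting = 198.6 + 540.3·tan29.1° = 198.6 + 300.7 = 499.4 kN/m
FS = 499.4 / 253.8 = 1.968

FS = 1.97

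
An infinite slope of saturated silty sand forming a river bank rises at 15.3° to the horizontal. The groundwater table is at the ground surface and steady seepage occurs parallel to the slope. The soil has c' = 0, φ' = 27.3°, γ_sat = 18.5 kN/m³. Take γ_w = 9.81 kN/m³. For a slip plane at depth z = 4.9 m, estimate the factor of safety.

With seepage parallel to the slope and the water table at the surface, the effective normal stress on the slip plane uses the buoyant unit weight γ' = γ_sat − γ_w while the driving shear stress uses γ_sat:
FS = [c' + γ' z cos²β tanφ'] / [γ_sat z sinβ cosβ]
(For c' = 0 this reduces to FS = (γ'/γ_sat)·tanφ'/tanβ.)
γ' = 18.5 − 9.81 = 8.69 kN/m³
Numerator = 0.0 + 8.69·4.9·cos²15.3°·tan27.3° = 0.0 + 8.69·4.9·0.9304·0.5161 = 20.447 kPa
Denominator = 18.5·4.9·sin15.3°·cos15.3° = 18.5·4.9·0.2639·0.9646 = 23.072 kPa
FS = 20.447 / 23.072 = 0.886

FS = 0.89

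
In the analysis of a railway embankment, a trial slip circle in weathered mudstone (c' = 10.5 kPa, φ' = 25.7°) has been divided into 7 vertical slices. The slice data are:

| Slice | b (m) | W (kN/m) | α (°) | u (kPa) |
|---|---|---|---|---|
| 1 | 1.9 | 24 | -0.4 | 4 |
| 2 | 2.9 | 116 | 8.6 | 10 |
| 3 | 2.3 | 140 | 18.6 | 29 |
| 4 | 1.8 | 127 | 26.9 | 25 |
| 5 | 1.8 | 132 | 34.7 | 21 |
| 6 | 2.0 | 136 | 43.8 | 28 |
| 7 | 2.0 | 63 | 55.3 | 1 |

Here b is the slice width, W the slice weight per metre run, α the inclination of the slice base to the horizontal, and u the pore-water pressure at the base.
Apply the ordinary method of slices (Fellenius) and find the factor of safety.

Ordinary method of slices: FS = Σ[c'·Δl_i + (W_i cosα_i − u_i·Δl_i)·tanφ'] / Σ W_i sinα_i, with Δl_i = b_i / cosα_i.
Slice 1: Δl = 1.9/cos(-0.4°) = 1.900 m; N'_1 = 24·cos(-0.4°) − 4·1.900 = 16.4; c'Δl = 19.95; W sinα = -0.2
Slice 2: Δl = 2.9/cos8.6° = 2.933 m; N'_2 = 116·cos8.6° − 10·2.933 = 85.4; c'Δl = 30.80; W sinα = 17.3
Slice 3: Δl = 2.3/cos18.6° = 2.427 m; N'_3 = 140·cos18.6° − 29·2.427 = 62.3; c'Δl = 25.48; W sinα = 44.7
Slice 4: Δl = 1.8/cos26.9° = 2.018 m; N'_4 = 127·cos26.9° − 25·2.018 = 62.8; c'Δl = 21.19; W sinα = 57.5
Slice 5: Δl = 1.8/cos34.7° = 2.189 m; N'_5 = 132·cos34.7° − 21·2.189 = 62.5; c'Δl = 22.99; W sinα = 75.1
Slice 6: Δl = 2.0/cos43.8° = 2.771 m; N'_6 = 136·cos43.8° − 28·2.771 = 20.6; c'Δl = 29.10; W sinα = 94.1
Slice 7: Δl = 2.0/cos55.3° = 3.513 m; N'_7 = 63·cos55.3° − 1·3.513 = 32.4; c'Δl = 36.89; W sinα = 51.8
Σc'Δl = 186.4 kN/m; ΣN' = 342.3 kN/m; ΣW sinα = 340.4 kN/m
Resisting = 186.4 + 342.3·tan25.7° = 186.4 + 164.8 = 351.2 kN/m
FS = 351.2 / 340.4 = 1.032

FS = 1.03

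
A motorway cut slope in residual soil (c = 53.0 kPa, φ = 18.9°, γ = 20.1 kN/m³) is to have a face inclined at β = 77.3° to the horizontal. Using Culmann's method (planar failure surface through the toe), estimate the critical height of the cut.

H_c = 20.45 m

Culmann's analysis gives the critical failure plane at α_cr = (β + φ)/2 = (77.3 + 18.9)/2 = 48.1°, and the critical height
H_c = (4c/γ) · sinβ cosφ / [1 − cos(β − φ)]
    = (4·53.0/20.1) · sin77.3°·cos18.9° / [1 − cos(58.4°)]
    = 10.547 · 0.9755·0.9461 / [1 − 0.5240]
    = 10.547 · 0.9229 / 0.4760
    = 20.45 m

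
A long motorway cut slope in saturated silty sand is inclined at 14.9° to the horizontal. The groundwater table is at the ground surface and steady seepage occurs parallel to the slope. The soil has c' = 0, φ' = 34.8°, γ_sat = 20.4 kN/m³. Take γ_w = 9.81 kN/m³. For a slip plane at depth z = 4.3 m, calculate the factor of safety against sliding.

FS = 1.36

With seepage parallel to the slope and the water table at the surface, the effective normal stress on the slip plane uses the buoyant unit weight γ' = γ_sat − γ_w while the driving shear stress uses γ_sat:
FS = [c' + γ' z cos²β tanφ'] / [γ_sat z sinβ cosβ]
(For c' = 0 this reduces to FS = (γ'/γ_sat)·tanφ'/tanβ.)
γ' = 20.4 − 9.81 = 10.59 kN/m³
Numerator = 0.0 + 10.59·4.3·cos²14.9°·tan34.8° = 0.0 + 10.59·4.3·0.9339·0.6950 = 29.556 kPa
Denominator = 20.4·4.3·sin14.9°·cos14.9° = 20.4·4.3·0.2571·0.9664 = 21.797 kPa
FS = 29.556 / 21.797 = 1.356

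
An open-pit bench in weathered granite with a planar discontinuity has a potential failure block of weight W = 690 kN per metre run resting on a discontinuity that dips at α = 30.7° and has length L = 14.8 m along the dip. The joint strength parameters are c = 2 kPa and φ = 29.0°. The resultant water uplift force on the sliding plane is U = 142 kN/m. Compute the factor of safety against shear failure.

Resolving the block weight along and normal to the plane and applying the Mohr–Coulomb strength on the joint:
N' = W cosα − U = 690·cos30.7° − 142 = 451.3 kN/m
Driving force T = W sinα = 690·sin30.7° = 352.3 kN/m
Resisting force R = c·L + N'·tanφ = 2·14.8 + 451.3·tan29.0° = 29.6 + 250.2 = 279.8 kN/m
FS = R / T = 279.8 / 352.3 = 0.794

FS = 0.79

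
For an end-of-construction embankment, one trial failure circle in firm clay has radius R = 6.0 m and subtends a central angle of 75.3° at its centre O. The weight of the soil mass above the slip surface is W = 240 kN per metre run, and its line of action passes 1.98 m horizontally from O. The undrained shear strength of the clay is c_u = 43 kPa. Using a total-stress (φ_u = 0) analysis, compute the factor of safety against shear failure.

FS = 4.28

Taking moments about the centre O, the resisting moment is provided by the undrained shear strength acting along the arc:
Arc length L_a = R·θ = 6.0·(75.3°·π/180) = 6.0·1.3142 = 7.89 m
M_R = c_u·L_a·R = 43·7.89·6.0 = 2034.4 kN·m/m
M_D = W·d = 240·1.98 = 475.2 kN·m/m
FS = M_R / M_D = 2034.4 / 475.2 = 4.281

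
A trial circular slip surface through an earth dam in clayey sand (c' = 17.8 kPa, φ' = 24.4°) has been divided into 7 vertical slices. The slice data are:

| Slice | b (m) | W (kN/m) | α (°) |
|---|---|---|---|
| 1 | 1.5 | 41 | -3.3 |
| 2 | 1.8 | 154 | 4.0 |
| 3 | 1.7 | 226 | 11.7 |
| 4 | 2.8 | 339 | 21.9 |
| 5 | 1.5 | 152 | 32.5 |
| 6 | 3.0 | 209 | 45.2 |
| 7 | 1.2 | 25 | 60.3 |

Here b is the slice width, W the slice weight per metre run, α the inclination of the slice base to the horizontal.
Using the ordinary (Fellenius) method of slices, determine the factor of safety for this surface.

Ordinary method of slices: FS = Σ[c'·Δl_i + (W_i cosα_i)·tanφ'] / Σ W_i sinα_i, with Δl_i = b_i / cosα_i.
Slice 1: Δl = 1.5/cos(-3.3°) = 1.502 m; N'_1 = 41·cos(-3.3°) = 40.9; c'Δl = 26.74; W sinα = -2.4
Slice 2: Δl = 1.8/cos4.0° = 1.804 m; N'_2 = 154·cos4.0° = 153.6; c'Δl = 32.12; W sinα = 10.7
Slice 3: Δl = 1.7/cos11.7° = 1.736 m; N'_3 = 226·cos11.7° = 221.3; c'Δl = 30.90; W sinα = 45.8
Slice 4: Δl = 2.8/cos21.9° = 3.018 m; N'_4 = 339·cos21.9° = 314.5; c'Δl = 53.72; W sinα = 126.4
Slice 5: Δl = 1.5/cos32.5° = 1.779 m; N'_5 = 152·cos32.5° = 128.2; c'Δl = 31.66; W sinα = 81.7
Slice 6: Δl = 3.0/cos45.2° = 4.258 m; N'_6 = 209·cos45.2° = 147.3; c'Δl = 75.78; W sinα = 148.3
Slice 7: Δl = 1.2/cos60.3° = 2.422 m; N'_7 = 25·cos60.3° = 12.4; c'Δl = 43.11; W sinα = 21.7
Σc'Δl = 294.0 kN/m; ΣN' = 1018.2 kN/m; ΣW sinα = 432.3 kN/m
Resisting = 294.0 + 1018.2·tan24.4° = 294.0 + 461.9 = 755.9 kN/m
FS = 755.9 / 432.3 = 1.748

FS = 1.75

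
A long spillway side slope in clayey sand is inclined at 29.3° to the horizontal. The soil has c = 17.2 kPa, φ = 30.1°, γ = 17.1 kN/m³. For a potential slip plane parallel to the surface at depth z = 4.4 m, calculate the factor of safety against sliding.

For an infinite slope with a slip plane parallel to the surface (no pore pressure): FS = [c + γz cos²β tanφ] / [γz sinβ cosβ].
γz = 17.1·4.4 = 75.24 kN/m²
Numerator = 17.2 + 75.24·cos²29.3°·tan30.1° = 17.2 + 75.24·0.7605·0.5797 = 50.369 kPa
Denominator = 75.24·sin29.3°·cos29.3° = 75.24·0.4894·0.8721 = 32.111 kPa
FS = 50.369 / 32.111 = 1.569

FS = 1.57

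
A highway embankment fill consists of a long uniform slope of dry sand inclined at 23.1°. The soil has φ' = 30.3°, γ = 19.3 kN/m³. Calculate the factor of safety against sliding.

FS = 1.37

For a dry cohesionless infinite slope the factor of safety is FS = tanφ' / tanβ.
FS = tan30.3° / tan23.1° = 0.5844 / 0.4265 = 1.370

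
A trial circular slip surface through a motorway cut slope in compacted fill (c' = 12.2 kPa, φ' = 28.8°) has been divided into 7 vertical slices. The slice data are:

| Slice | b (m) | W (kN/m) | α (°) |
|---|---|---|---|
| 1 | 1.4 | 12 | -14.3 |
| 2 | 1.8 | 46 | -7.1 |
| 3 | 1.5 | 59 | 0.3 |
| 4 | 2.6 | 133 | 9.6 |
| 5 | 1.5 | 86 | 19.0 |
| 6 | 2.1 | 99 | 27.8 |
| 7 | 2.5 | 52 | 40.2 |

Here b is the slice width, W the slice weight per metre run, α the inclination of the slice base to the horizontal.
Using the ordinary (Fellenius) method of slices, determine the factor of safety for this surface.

FS = 3.53

Ordinary method of slices: FS = Σ[c'·Δl_i + (W_i cosα_i)·tanφ'] / Σ W_i sinα_i, with Δl_i = b_i / cosα_i.
Slice 1: Δl = 1.4/cos(-14.3°) = 1.445 m; N'_1 = 12·cos(-14.3°) = 11.6; c'Δl = 17.63; W sinα = -3.0
Slice 2: Δl = 1.8/cos(-7.1°) = 1.814 m; N'_2 = 46·cos(-7.1°) = 45.6; c'Δl = 22.13; W sinα = -5.7
Slice 3: Δl = 1.5/cos0.3° = 1.500 m; N'_3 = 59·cos0.3° = 59.0; c'Δl = 18.30; W sinα = 0.3
Slice 4: Δl = 2.6/cos9.6° = 2.637 m; N'_4 = 133·cos9.6° = 131.1; c'Δl = 32.17; W sinα = 22.2
Slice 5: Δl = 1.5/cos19.0° = 1.586 m; N'_5 = 86·cos19.0° = 81.3; c'Δl = 19.35; W sinα = 28.0
Slice 6: Δl = 2.1/cos27.8° = 2.374 m; N'_6 = 99·cos27.8° = 87.6; c'Δl = 28.96; W sinα = 46.2
Slice 7: Δl = 2.5/cos40.2° = 3.273 m; N'_7 = 52·cos40.2° = 39.7; c'Δl = 39.93; W sinα = 33.6
Σc'Δl = 178.5 kN/m; ΣN' = 456.0 kN/m; ΣW sinα = 121.6 kN/m
Resisting = 178.5 + 456.0·tan28.8° = 178.5 + 250.7 = 429.2 kN/m
FS = 429.2 / 121.6 = 3.530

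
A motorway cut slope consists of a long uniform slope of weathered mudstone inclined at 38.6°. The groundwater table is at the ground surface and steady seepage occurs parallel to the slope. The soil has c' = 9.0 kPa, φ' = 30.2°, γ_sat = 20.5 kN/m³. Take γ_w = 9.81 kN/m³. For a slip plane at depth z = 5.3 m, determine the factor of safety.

With seepage parallel to the slope and the water table at the surface, the effective normal stress on the slip plane uses the buoyant unit weight γ' = γ_sat − γ_w while the driving shear stress uses γ_sat:
FS = [c' + γ' z cos²β tanφ'] / [γ_sat z sinβ cosβ]
γ' = 20.5 − 9.81 = 10.69 kN/m³
Numerator = 9.0 + 10.69·5.3·cos²38.6°·tan30.2° = 9.0 + 10.69·5.3·0.6108·0.5820 = 29.140 kPa
Denominator = 20.5·5.3·sin38.6°·cos38.6° = 20.5·5.3·0.6239·0.7815 = 52.975 kPa
FS = 29.140 / 52.975 = 0.550

FS = 0.55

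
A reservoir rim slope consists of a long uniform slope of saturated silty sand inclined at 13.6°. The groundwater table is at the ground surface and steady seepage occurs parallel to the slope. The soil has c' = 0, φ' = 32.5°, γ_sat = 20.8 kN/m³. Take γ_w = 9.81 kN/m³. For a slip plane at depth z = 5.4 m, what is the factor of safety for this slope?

FS = 1.39

With seepage parallel to the slope and the water table at the surface, the effective normal stress on the slip plane uses the buoyant unit weight γ' = γ_sat − γ_w while the driving shear stress uses γ_sat:
FS = [c' + γ' z cos²β tanφ'] / [γ_sat z sinβ cosβ]
(For c' = 0 this reduces to FS = (γ'/γ_sat)·tanφ'/tanβ.)
γ' = 20.8 − 9.81 = 10.99 kN/m³
Numerator = 0.0 + 10.99·5.4·cos²13.6°·tan32.5° = 0.0 + 10.99·5.4·0.9447·0.6371 = 35.717 kPa
Denominator = 20.8·5.4·sin13.6°·cos13.6° = 20.8·5.4·0.2351·0.9720 = 25.671 kPa
FS = 35.717 / 25.671 = 1.391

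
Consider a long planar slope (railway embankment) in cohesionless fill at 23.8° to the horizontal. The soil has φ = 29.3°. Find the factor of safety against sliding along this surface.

For a dry cohesionless infinite slope the factor of safety is FS = tanφ / tanβ.
FS = tan29.3° / tan23.8° = 0.5612 / 0.4411 = 1.272

FS = 1.27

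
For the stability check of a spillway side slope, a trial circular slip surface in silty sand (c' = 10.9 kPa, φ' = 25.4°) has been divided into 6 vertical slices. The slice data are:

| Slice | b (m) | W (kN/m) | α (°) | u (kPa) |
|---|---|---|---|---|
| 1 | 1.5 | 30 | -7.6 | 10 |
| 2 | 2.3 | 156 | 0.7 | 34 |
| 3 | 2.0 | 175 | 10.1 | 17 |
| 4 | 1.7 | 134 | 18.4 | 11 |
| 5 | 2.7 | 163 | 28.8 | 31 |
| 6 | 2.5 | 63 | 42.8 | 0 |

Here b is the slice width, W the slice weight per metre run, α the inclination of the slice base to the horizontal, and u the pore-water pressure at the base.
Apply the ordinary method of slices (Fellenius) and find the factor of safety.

Ordinary method of slices: FS = Σ[c'·Δl_i + (W_i cosα_i − u_i·Δl_i)·tanφ'] / Σ W_i sinα_i, with Δl_i = b_i / cosα_i.
Slice 1: Δl = 1.5/cos(-7.6°) = 1.513 m; N'_1 = 30·cos(-7.6°) − 10·1.513 = 14.6; c'Δl = 16.49; W sinα = -4.0
Slice 2: Δl = 2.3/cos0.7° = 2.300 m; N'_2 = 156·cos0.7° − 34·2.300 = 77.8; c'Δl = 25.07; W sinα = 1.9
Slice 3: Δl = 2.0/cos10.1° = 2.031 m; N'_3 = 175·cos10.1° − 17·2.031 = 137.8; c'Δl = 22.14; W sinα = 30.7
Slice 4: Δl = 1.7/cos18.4° = 1.792 m; N'_4 = 134·cos18.4° − 11·1.792 = 107.4; c'Δl = 19.53; W sinα = 42.3
Slice 5: Δl = 2.7/cos28.8° = 3.081 m; N'_5 = 163·cos28.8° − 31·3.081 = 47.3; c'Δl = 33.58; W sinα = 78.5
Slice 6: Δl = 2.5/cos42.8° = 3.407 m; N'_6 = 63·cos42.8° − 0·3.407 = 46.2; c'Δl = 37.14; W sinα = 42.8
Σc'Δl = 154.0 kN/m; ΣN' = 431.1 kN/m; ΣW sinα = 192.3 kN/m
Resisting = 154.0 + 431.1·tan25.4° = 154.0 + 204.7 = 358.7 kN/m
FS = 358.7 / 192.3 = 1.866

FS = 1.87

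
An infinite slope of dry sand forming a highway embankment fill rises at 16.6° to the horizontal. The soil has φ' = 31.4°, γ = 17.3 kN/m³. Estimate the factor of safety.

FS = 2.05

For a dry cohesionless infinite slope the factor of safety is FS = tanφ' / tanβ.
FS = tan31.4° / tan16.6° = 0.6104 / 0.2981 = 2.048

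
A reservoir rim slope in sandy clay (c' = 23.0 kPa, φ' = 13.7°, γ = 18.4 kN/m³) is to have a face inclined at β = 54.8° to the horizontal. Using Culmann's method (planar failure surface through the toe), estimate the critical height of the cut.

Culmann's analysis gives the critical failure plane at α_cr = (β + φ')/2 = (54.8 + 13.7)/2 = 34.2°, and the critical height
H_c = (4c'/γ) · sinβ cosφ' / [1 − cos(β − φ')]
    = (4·23.0/18.4) · sin54.8°·cos13.7° / [1 − cos(41.1°)]
    = 5.000 · 0.8171·0.9715 / [1 − 0.7536]
    = 5.000 · 0.7939 / 0.2464
    = 16.11 m

H_c = 16.11 m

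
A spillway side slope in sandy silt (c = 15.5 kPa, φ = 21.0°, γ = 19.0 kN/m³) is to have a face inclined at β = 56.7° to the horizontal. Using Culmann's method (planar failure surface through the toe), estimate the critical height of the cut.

H_c = 13.55 m

Culmann's analysis gives the critical failure plane at α_cr = (β + φ)/2 = (56.7 + 21.0)/2 = 38.9°, and the critical height
H_c = (4c/γ) · sinβ cosφ / [1 − cos(β − φ)]
    = (4·15.5/19.0) · sin56.7°·cos21.0° / [1 − cos(35.7°)]
    = 3.263 · 0.8358·0.9336 / [1 − 0.8121]
    = 3.263 · 0.7803 / 0.1879
    = 13.55 m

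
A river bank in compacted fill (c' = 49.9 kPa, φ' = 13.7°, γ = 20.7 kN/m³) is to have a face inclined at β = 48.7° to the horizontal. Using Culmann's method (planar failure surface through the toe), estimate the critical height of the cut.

H_c = 38.92 m

Culmann's analysis gives the critical failure plane at α_cr = (β + φ')/2 = (48.7 + 13.7)/2 = 31.2°, and the critical height
H_c = (4c'/γ) · sinβ cosφ' / [1 − cos(β − φ')]
    = (4·49.9/20.7) · sin48.7°·cos13.7° / [1 − cos(35.0°)]
    = 9.643 · 0.7513·0.9715 / [1 − 0.8192]
    = 9.643 · 0.7299 / 0.1808
    = 38.92 m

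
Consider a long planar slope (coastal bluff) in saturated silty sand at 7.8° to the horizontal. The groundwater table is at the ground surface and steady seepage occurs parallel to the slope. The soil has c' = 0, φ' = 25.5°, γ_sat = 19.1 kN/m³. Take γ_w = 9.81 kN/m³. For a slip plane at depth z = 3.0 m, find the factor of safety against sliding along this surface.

FS = 1.69

With seepage parallel to the slope and the water table at the surface, the effective normal stress on the slip plane uses the buoyant unit weight γ' = γ_sat − γ_w while the driving shear stress uses γ_sat:
FS = [c' + γ' z cos²β tanφ'] / [γ_sat z sinβ cosβ]
(For c' = 0 this reduces to FS = (γ'/γ_sat)·tanφ'/tanβ.)
γ' = 19.1 − 9.81 = 9.29 kN/m³
Numerator = 0.0 + 9.29·3.0·cos²7.8°·tan25.5° = 0.0 + 9.29·3.0·0.9816·0.4770 = 13.048 kPa
Denominator = 19.1·3.0·sin7.8°·cos7.8° = 19.1·3.0·0.1357·0.9907 = 7.705 kPa
FS = 13.048 / 7.705 = 1.694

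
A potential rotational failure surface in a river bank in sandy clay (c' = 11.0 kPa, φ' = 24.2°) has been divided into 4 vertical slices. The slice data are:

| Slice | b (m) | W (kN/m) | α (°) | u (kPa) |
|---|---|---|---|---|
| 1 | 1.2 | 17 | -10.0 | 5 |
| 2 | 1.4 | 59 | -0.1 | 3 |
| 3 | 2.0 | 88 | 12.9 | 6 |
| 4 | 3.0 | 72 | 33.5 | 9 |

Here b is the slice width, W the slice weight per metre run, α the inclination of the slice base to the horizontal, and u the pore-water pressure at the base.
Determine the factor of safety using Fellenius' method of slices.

Ordinary method of slices: FS = Σ[c'·Δl_i + (W_i cosα_i − u_i·Δl_i)·tanφ'] / Σ W_i sinα_i, with Δl_i = b_i / cosα_i.
Slice 1: Δl = 1.2/cos(-10.0°) = 1.219 m; N'_1 = 17·cos(-10.0°) − 5·1.219 = 10.6; c'Δl = 13.40; W sinα = -3.0
Slice 2: Δl = 1.4/cos(-0.1°) = 1.400 m; N'_2 = 59·cos(-0.1°) − 3·1.400 = 54.8; c'Δl = 15.40; W sinα = -0.1
Slice 3: Δl = 2.0/cos12.9° = 2.052 m; N'_3 = 88·cos12.9° − 6·2.052 = 73.5; c'Δl = 22.57; W sinα = 19.6
Slice 4: Δl = 3.0/cos33.5° = 3.598 m; N'_4 = 72·cos33.5° − 9·3.598 = 27.7; c'Δl = 39.57; W sinα = 39.7
Σc'Δl = 90.9 kN/m; ΣN' = 166.6 kN/m; ΣW sinα = 56.3 kN/m
Resisting = 90.9 + 166.6·tan24.2° = 90.9 + 74.9 = 165.8 kN/m
FS = 165.8 / 56.3 = 2.944

FS = 2.94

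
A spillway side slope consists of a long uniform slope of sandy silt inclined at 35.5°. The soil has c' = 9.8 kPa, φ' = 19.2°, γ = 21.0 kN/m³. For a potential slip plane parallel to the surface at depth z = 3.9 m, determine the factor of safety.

FS = 0.74

For an infinite slope with a slip plane parallel to the surface (no pore pressure): FS = [c' + γz cos²β tanφ'] / [γz sinβ cosβ].
γz = 21.0·3.9 = 81.90 kN/m²
Numerator = 9.8 + 81.90·cos²35.5°·tan19.2° = 9.8 + 81.90·0.6628·0.3482 = 28.703 kPa
Denominator = 81.90·sin35.5°·cos35.5° = 81.90·0.5807·0.8141 = 38.719 kPa
FS = 28.703 / 38.719 = 0.741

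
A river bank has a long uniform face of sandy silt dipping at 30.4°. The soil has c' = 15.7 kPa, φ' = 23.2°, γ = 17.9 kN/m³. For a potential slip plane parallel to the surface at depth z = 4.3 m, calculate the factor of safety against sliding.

FS = 1.20

For an infinite slope with a slip plane parallel to the surface (no pore pressure): FS = [c' + γz cos²β tanφ'] / [γz sinβ cosβ].
γz = 17.9·4.3 = 76.97 kN/m²
Numerator = 15.7 + 76.97·cos²30.4°·tan23.2° = 15.7 + 76.97·0.7439·0.4286 = 40.242 kPa
Denominator = 76.97·sin30.4°·cos30.4° = 76.97·0.5060·0.8625 = 33.594 kPa
FS = 40.242 / 33.594 = 1.198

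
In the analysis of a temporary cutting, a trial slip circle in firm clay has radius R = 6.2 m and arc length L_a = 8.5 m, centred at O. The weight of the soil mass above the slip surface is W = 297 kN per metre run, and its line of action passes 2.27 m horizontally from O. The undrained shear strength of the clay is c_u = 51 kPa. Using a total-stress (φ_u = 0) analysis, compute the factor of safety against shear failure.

FS = 3.99

Taking moments about the centre O, the resisting moment is provided by the undrained shear strength acting along the arc:
M_R = c_u·L_a·R = 51·8.50·6.2 = 2687.7 kN·m/m
M_D = W·d = 297·2.27 = 674.2 kN·m/m
FS = M_R / M_D = 2687.7 / 674.2 = 3.987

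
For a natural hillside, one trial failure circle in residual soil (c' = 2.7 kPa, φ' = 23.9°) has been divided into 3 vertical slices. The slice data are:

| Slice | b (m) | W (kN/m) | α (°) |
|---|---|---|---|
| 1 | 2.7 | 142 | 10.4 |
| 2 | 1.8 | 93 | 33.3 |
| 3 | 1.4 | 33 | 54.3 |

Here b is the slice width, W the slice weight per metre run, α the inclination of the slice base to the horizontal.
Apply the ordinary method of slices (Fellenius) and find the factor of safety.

Ordinary method of slices: FS = Σ[c'·Δl_i + (W_i cosα_i)·tanφ'] / Σ W_i sinα_i, with Δl_i = b_i / cosα_i.
Slice 1: Δl = 2.7/cos10.4° = 2.745 m; N'_1 = 142·cos10.4° = 139.7; c'Δl = 7.41; W sinα = 25.6
Slice 2: Δl = 1.8/cos33.3° = 2.154 m; N'_2 = 93·cos33.3° = 77.7; c'Δl = 5.81; W sinα = 51.1
Slice 3: Δl = 1.4/cos54.3° = 2.399 m; N'_3 = 33·cos54.3° = 19.3; c'Δl = 6.48; W sinα = 26.8
Σc'Δl = 19.7 kN/m; ΣN' = 236.7 kN/m; ΣW sinα = 103.5 kN/m
Resisting = 19.7 + 236.7·tan23.9° = 19.7 + 104.9 = 124.6 kN/m
FS = 124.6 / 103.5 = 1.204

FS = 1.20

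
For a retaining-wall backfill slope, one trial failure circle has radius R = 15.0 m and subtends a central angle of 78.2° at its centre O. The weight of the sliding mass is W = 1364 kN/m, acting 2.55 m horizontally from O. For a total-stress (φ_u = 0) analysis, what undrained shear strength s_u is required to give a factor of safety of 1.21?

FS = s_u·L_a·R / (W·d), so s_u = FS·W·d / (L_a·R).
Arc length L_a = R·θ = 15.0·(78.2°·π/180) = 15.0·1.3648 = 20.47 m
s_u = 1.21·1364·2.55 / (20.47·15.0) = 4208.6 / 307.09 = 13.70 kPa

s_u = 13.7 kPa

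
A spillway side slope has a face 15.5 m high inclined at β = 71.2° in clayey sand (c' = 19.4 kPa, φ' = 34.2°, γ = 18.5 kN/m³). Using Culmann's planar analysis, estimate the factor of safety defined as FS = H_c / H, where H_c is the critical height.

FS = 1.05

H_c = (4c'/γ) · sinβ cosφ' / [1 − cos(β − φ')]
    = (4·19.4/18.5) · sin71.2°·cos34.2° / [1 − cos37.0°]
    = 4.195 · 0.7830 / 0.2014 = 16.31 m
FS = H_c / H = 16.31 / 15.5 = 1.052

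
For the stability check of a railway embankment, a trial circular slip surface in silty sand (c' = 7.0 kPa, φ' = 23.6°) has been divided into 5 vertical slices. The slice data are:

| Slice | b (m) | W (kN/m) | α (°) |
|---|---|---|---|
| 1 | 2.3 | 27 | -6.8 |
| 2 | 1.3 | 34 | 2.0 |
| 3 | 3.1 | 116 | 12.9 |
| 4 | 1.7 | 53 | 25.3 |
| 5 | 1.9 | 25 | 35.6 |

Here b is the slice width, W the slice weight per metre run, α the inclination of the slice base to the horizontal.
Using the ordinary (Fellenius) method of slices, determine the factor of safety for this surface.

Ordinary method of slices: FS = Σ[c'·Δl_i + (W_i cosα_i)·tanφ'] / Σ W_i sinα_i, with Δl_i = b_i / cosα_i.
Slice 1: Δl = 2.3/cos(-6.8°) = 2.316 m; N'_1 = 27·cos(-6.8°) = 26.8; c'Δl = 16.21; W sinα = -3.2
Slice 2: Δl = 1.3/cos2.0° = 1.301 m; N'_2 = 34·cos2.0° = 34.0; c'Δl = 9.11; W sinα = 1.2
Slice 3: Δl = 3.1/cos12.9° = 3.180 m; N'_3 = 116·cos12.9° = 113.1; c'Δl = 22.26; W sinα = 25.9
Slice 4: Δl = 1.7/cos25.3° = 1.880 m; N'_4 = 53·cos25.3° = 47.9; c'Δl = 13.16; W sinα = 22.6
Slice 5: Δl = 1.9/cos35.6° = 2.337 m; N'_5 = 25·cos35.6° = 20.3; c'Δl = 16.36; W sinα = 14.6
Σc'Δl = 77.1 kN/m; ΣN' = 242.1 kN/m; ΣW sinα = 61.1 kN/m
Resisting = 77.1 + 242.1·tan23.6° = 77.1 + 105.8 = 182.9 kN/m
FS = 182.9 / 61.1 = 2.994

FS = 2.99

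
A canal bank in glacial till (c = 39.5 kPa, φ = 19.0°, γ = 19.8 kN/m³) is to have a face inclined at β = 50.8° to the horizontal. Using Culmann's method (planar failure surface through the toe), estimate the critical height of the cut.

Culmann's analysis gives the critical failure plane at α_cr = (β + φ)/2 = (50.8 + 19.0)/2 = 34.9°, and the critical height
H_c = (4c/γ) · sinβ cosφ / [1 − cos(β − φ)]
    = (4·39.5/19.8) · sin50.8°·cos19.0° / [1 − cos(31.8°)]
    = 7.980 · 0.7749·0.9455 / [1 − 0.8499]
    = 7.980 · 0.7327 / 0.1501
    = 38.95 m

H_c = 38.95 m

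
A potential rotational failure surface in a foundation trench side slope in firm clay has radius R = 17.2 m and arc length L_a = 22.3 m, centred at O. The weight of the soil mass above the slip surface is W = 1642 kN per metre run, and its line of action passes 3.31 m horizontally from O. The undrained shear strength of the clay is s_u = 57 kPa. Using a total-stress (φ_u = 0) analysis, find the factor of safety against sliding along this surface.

FS = 4.02

Taking moments about the centre O, the resisting moment is provided by the undrained shear strength acting along the arc:
M_R = s_u·L_a·R = 57·22.30·17.2 = 21862.9 kN·m/m
M_D = W·d = 1642·3.31 = 5435.0 kN·m/m
FS = M_R / M_D = 21862.9 / 5435.0 = 4.023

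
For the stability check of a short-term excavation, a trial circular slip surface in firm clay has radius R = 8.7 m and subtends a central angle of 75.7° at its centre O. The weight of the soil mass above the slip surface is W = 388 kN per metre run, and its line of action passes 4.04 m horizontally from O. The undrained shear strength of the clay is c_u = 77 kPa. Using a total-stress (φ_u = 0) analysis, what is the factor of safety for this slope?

FS = 4.91

Taking moments about the centre O, the resisting moment is provided by the undrained shear strength acting along the arc:
Arc length L_a = R·θ = 8.7·(75.7°·π/180) = 8.7·1.3212 = 11.49 m
M_R = c_u·L_a·R = 77·11.49·8.7 = 7700.2 kN·m/m
M_D = W·d = 388·4.04 = 1567.5 kN·m/m
FS = M_R / M_D = 7700.2 / 1567.5 = 4.912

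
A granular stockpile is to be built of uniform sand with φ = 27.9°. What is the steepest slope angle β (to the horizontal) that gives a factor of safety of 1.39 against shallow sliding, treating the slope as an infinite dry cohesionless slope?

β = 20.9°

For an infinite dry cohesionless slope FS = tanφ/tanβ, so tanβ = tanφ / FS.
tanβ = tan27.9° / 1.39 = 0.5295 / 1.39 = 0.3809
β = arctan(0.3809) = 20.85°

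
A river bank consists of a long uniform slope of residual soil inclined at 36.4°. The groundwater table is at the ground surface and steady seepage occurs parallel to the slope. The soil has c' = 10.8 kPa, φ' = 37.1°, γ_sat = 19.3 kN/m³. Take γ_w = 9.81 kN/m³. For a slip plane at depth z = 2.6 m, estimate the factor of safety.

FS = 0.96

With seepage parallel to the slope and the water table at the surface, the effective normal stress on the slip plane uses the buoyant unit weight γ' = γ_sat − γ_w while the driving shear stress uses γ_sat:
FS = [c' + γ' z cos²β tanφ'] / [γ_sat z sinβ cosβ]
γ' = 19.3 − 9.81 = 9.49 kN/m³
Numerator = 10.8 + 9.49·2.6·cos²36.4°·tan37.1° = 10.8 + 9.49·2.6·0.6479·0.7563 = 22.889 kPa
Denominator = 19.3·2.6·sin36.4°·cos36.4° = 19.3·2.6·0.5934·0.8049 = 23.968 kPa
FS = 22.889 / 23.968 = 0.955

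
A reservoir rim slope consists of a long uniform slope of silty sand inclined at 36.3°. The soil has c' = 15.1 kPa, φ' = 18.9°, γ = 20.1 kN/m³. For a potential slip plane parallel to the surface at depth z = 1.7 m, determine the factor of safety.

FS = 1.39

For an infinite slope with a slip plane parallel to the surface (no pore pressure): FS = [c' + γz cos²β tanφ'] / [γz sinβ cosβ].
γz = 20.1·1.7 = 34.17 kN/m²
Numerator = 15.1 + 34.17·cos²36.3°·tan18.9° = 15.1 + 34.17·0.6495·0.3424 = 22.699 kPa
Denominator = 34.17·sin36.3°·cos36.3° = 34.17·0.5920·0.8059 = 16.303 kPa
FS = 22.699 / 16.303 = 1.392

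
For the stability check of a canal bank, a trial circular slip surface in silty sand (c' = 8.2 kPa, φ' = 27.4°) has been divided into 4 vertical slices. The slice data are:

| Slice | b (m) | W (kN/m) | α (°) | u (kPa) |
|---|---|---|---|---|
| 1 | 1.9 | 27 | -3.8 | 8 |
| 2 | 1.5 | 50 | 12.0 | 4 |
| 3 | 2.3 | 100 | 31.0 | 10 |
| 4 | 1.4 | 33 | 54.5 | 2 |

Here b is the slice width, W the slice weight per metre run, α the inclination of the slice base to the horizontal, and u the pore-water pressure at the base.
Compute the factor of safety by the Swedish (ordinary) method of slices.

FS = 1.57

Ordinary method of slices: FS = Σ[c'·Δl_i + (W_i cosα_i − u_i·Δl_i)·tanφ'] / Σ W_i sinα_i, with Δl_i = b_i / cosα_i.
Slice 1: Δl = 1.9/cos(-3.8°) = 1.904 m; N'_1 = 27·cos(-3.8°) − 8·1.904 = 11.7; c'Δl = 15.61; W sinα = -1.8
Slice 2: Δl = 1.5/cos12.0° = 1.534 m; N'_2 = 50·cos12.0° − 4·1.534 = 42.8; c'Δl = 12.57; W sinα = 10.4
Slice 3: Δl = 2.3/cos31.0° = 2.683 m; N'_3 = 100·cos31.0° − 10·2.683 = 58.9; c'Δl = 22.00; W sinα = 51.5
Slice 4: Δl = 1.4/cos54.5° = 2.411 m; N'_4 = 33·cos54.5° − 2·2.411 = 14.3; c'Δl = 19.77; W sinα = 26.9
Σc'Δl = 70.0 kN/m; ΣN' = 127.7 kN/m; ΣW sinα = 87.0 kN/m
Resisting = 70.0 + 127.7·tan27.4° = 70.0 + 66.2 = 136.2 kN/m
FS = 136.2 / 87.0 = 1.565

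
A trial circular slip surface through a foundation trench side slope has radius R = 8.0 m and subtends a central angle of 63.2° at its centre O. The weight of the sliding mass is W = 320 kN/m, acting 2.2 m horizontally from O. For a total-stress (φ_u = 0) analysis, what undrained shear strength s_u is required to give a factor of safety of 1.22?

s_u = 12.2 kPa

FS = s_u·L_a·R / (W·d), so s_u = FS·W·d / (L_a·R).
Arc length L_a = R·θ = 8.0·(63.2°·π/180) = 8.0·1.1030 = 8.82 m
s_u = 1.22·320·2.2 / (8.82·8.0) = 858.9 / 70.60 = 12.17 kPa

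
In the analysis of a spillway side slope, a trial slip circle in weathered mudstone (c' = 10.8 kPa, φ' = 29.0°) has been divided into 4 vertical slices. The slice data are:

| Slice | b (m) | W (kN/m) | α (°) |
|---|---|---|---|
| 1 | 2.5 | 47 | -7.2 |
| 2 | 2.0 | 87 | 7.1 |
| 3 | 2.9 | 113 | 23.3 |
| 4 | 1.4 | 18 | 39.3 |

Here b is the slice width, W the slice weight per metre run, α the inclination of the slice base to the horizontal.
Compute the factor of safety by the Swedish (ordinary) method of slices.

Ordinary method of slices: FS = Σ[c'·Δl_i + (W_i cosα_i)·tanφ'] / Σ W_i sinα_i, with Δl_i = b_i / cosα_i.
Slice 1: Δl = 2.5/cos(-7.2°) = 2.520 m; N'_1 = 47·cos(-7.2°) = 46.6; c'Δl = 27.21; W sinα = -5.9
Slice 2: Δl = 2.0/cos7.1° = 2.015 m; N'_2 = 87·cos7.1° = 86.3; c'Δl = 21.77; W sinα = 10.8
Slice 3: Δl = 2.9/cos23.3° = 3.158 m; N'_3 = 113·cos23.3° = 103.8; c'Δl = 34.10; W sinα = 44.7
Slice 4: Δl = 1.4/cos39.3° = 1.809 m; N'_4 = 18·cos39.3° = 13.9; c'Δl = 19.54; W sinα = 11.4
Σc'Δl = 102.6 kN/m; ΣN' = 250.7 kN/m; ΣW sinα = 61.0 kN/m
Resisting = 102.6 + 250.7·tan29.0° = 102.6 + 139.0 = 241.6 kN/m
FS = 241.6 / 61.0 = 3.963

FS = 3.96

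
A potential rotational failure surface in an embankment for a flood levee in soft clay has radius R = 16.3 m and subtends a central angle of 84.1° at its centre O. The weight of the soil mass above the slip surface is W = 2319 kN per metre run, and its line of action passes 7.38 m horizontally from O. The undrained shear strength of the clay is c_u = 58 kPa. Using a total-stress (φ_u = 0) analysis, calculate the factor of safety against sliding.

FS = 1.32

Taking moments about the centre O, the resisting moment is provided by the undrained shear strength acting along the arc:
Arc length L_a = R·θ = 16.3·(84.1°·π/180) = 16.3·1.4678 = 23.93 m
M_R = c_u·L_a·R = 58·23.93·16.3 = 22619.2 kN·m/m
M_D = W·d = 2319·7.38 = 17114.2 kN·m/m
FS = M_R / M_D = 22619.2 / 17114.2 = 1.322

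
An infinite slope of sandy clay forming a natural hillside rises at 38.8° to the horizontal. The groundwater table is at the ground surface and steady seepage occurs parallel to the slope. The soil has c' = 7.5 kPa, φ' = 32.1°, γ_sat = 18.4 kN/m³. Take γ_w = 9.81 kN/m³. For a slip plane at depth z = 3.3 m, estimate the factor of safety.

FS = 0.62

With seepage parallel to the slope and the water table at the surface, the effective normal stress on the slip plane uses the buoyant unit weight γ' = γ_sat − γ_w while the driving shear stress uses γ_sat:
FS = [c' + γ' z cos²β tanφ'] / [γ_sat z sinβ cosβ]
γ' = 18.4 − 9.81 = 8.59 kN/m³
Numerator = 7.5 + 8.59·3.3·cos²38.8°·tan32.1° = 7.5 + 8.59·3.3·0.6074·0.6273 = 18.300 kPa
Denominator = 18.4·3.3·sin38.8°·cos38.8° = 18.4·3.3·0.6266·0.7793 = 29.652 kPa
FS = 18.300 / 29.652 = 0.617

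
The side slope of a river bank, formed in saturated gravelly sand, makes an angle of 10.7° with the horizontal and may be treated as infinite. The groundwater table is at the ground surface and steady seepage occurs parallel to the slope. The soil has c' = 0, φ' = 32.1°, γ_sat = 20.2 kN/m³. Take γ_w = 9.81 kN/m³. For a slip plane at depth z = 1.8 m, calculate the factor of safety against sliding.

FS = 1.71

With seepage parallel to the slope and the water table at the surface, the effective normal stress on the slip plane uses the buoyant unit weight γ' = γ_sat − γ_w while the driving shear stress uses γ_sat:
FS = [c' + γ' z cos²β tanφ'] / [γ_sat z sinβ cosβ]
(For c' = 0 this reduces to FS = (γ'/γ_sat)·tanφ'/tanβ.)
γ' = 20.2 − 9.81 = 10.39 kN/m³
Numerator = 0.0 + 10.39·1.8·cos²10.7°·tan32.1° = 0.0 + 10.39·1.8·0.9655·0.6273 = 11.327 kPa
Denominator = 20.2·1.8·sin10.7°·cos10.7° = 20.2·1.8·0.1857·0.9826 = 6.633 kPa
FS = 11.327 / 6.633 = 1.708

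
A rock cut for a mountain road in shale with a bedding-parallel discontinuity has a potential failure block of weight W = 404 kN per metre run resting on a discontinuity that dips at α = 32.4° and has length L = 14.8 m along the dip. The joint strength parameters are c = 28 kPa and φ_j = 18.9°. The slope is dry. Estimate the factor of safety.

Resolving the block weight along and normal to the plane and applying the Mohr–Coulomb strength on the joint:
N' = W cosα = 404·cos32.4° = 341.1 kN/m
Driving force T = W sinα = 404·sin32.4° = 216.5 kN/m
Resisting force R = c·L + N'·tanφ_j = 28·14.8 + 341.1·tan18.9° = 414.4 + 116.8 = 531.2 kN/m
FS = R / T = 531.2 / 216.5 = 2.454

FS = 2.45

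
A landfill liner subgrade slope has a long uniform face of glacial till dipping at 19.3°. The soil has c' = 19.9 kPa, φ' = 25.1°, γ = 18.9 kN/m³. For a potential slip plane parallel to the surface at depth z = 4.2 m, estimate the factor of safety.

For an infinite slope with a slip plane parallel to the surface (no pore pressure): FS = [c' + γz cos²β tanφ'] / [γz sinβ cosβ].
γz = 18.9·4.2 = 79.38 kN/m²
Numerator = 19.9 + 79.38·cos²19.3°·tan25.1° = 19.9 + 79.38·0.8908·0.4684 = 53.022 kPa
Denominator = 79.38·sin19.3°·cos19.3° = 79.38·0.3305·0.9438 = 24.762 kPa
FS = 53.022 / 24.762 = 2.141

FS = 2.14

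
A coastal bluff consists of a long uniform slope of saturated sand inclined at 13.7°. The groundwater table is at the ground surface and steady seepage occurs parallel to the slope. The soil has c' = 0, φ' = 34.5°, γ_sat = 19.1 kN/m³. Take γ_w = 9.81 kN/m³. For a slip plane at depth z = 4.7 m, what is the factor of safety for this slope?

With seepage parallel to the slope and the water table at the surface, the effective normal stress on the slip plane uses the buoyant unit weight γ' = γ_sat − γ_w while the driving shear stress uses γ_sat:
FS = [c' + γ' z cos²β tanφ'] / [γ_sat z sinβ cosβ]
(For c' = 0 this reduces to FS = (γ'/γ_sat)·tanφ'/tanβ.)
γ' = 19.1 − 9.81 = 9.29 kN/m³
Numerator = 0.0 + 9.29·4.7·cos²13.7°·tan34.5° = 0.0 + 9.29·4.7·0.9439·0.6873 = 28.325 kPa
Denominator = 19.1·4.7·sin13.7°·cos13.7° = 19.1·4.7·0.2368·0.9715 = 20.656 kPa
FS = 28.325 / 20.656 = 1.371

FS = 1.37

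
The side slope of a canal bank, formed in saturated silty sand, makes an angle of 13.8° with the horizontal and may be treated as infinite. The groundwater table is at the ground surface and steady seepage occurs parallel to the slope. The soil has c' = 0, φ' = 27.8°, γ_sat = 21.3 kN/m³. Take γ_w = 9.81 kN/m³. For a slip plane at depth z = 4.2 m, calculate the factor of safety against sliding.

With seepage parallel to the slope and the water table at the surface, the effective normal stress on the slip plane uses the buoyant unit weight γ' = γ_sat − γ_w while the driving shear stress uses γ_sat:
FS = [c' + γ' z cos²β tanφ'] / [γ_sat z sinβ cosβ]
(For c' = 0 this reduces to FS = (γ'/γ_sat)·tanφ'/tanβ.)
γ' = 21.3 − 9.81 = 11.49 kN/m³
Numerator = 0.0 + 11.49·4.2·cos²13.8°·tan27.8° = 0.0 + 11.49·4.2·0.9431·0.5272 = 23.996 kPa
Denominator = 21.3·4.2·sin13.8°·cos13.8° = 21.3·4.2·0.2385·0.9711 = 20.723 kPa
FS = 23.996 / 20.723 = 1.158

FS = 1.16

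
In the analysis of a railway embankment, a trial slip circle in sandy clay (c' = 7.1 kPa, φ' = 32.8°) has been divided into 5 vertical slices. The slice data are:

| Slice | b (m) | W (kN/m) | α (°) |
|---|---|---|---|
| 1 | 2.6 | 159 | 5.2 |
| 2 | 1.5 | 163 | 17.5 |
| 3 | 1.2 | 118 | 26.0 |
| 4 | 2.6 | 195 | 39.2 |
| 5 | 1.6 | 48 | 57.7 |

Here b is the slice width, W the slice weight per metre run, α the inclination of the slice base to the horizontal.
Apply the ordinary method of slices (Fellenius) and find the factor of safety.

FS = 1.68

Ordinary method of slices: FS = Σ[c'·Δl_i + (W_i cosα_i)·tanφ'] / Σ W_i sinα_i, with Δl_i = b_i / cosα_i.
Slice 1: Δl = 2.6/cos5.2° = 2.611 m; N'_1 = 159·cos5.2° = 158.3; c'Δl = 18.54; W sinα = 14.4
Slice 2: Δl = 1.5/cos17.5° = 1.573 m; N'_2 = 163·cos17.5° = 155.5; c'Δl = 11.17; W sinα = 49.0
Slice 3: Δl = 1.2/cos26.0° = 1.335 m; N'_3 = 118·cos26.0° = 106.1; c'Δl = 9.48; W sinα = 51.7
Slice 4: Δl = 2.6/cos39.2° = 3.355 m; N'_4 = 195·cos39.2° = 151.1; c'Δl = 23.82; W sinα = 123.2
Slice 5: Δl = 1.6/cos57.7° = 2.994 m; N'_5 = 48·cos57.7° = 25.6; c'Δl = 21.26; W sinα = 40.6
Σc'Δl = 84.3 kN/m; ΣN' = 596.6 kN/m; ΣW sinα = 279.0 kN/m
Resisting = 84.3 + 596.6·tan32.8° = 84.3 + 384.5 = 468.8 kN/m
FS = 468.8 / 279.0 = 1.680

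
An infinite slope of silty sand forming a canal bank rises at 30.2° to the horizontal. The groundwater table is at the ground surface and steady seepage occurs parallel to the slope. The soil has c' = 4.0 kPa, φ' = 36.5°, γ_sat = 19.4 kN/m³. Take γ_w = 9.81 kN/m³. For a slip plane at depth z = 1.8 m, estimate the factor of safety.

FS = 0.89

With seepage parallel to the slope and the water table at the surface, the effective normal stress on the slip plane uses the buoyant unit weight γ' = γ_sat − γ_w while the driving shear stress uses γ_sat:
FS = [c' + γ' z cos²β tanφ'] / [γ_sat z sinβ cosβ]
γ' = 19.4 − 9.81 = 9.59 kN/m³
Numerator = 4.0 + 9.59·1.8·cos²30.2°·tan36.5° = 4.0 + 9.59·1.8·0.7470·0.7400 = 13.541 kPa
Denominator = 19.4·1.8·sin30.2°·cos30.2° = 19.4·1.8·0.5030·0.8643 = 15.181 kPa
FS = 13.541 / 15.181 = 0.892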